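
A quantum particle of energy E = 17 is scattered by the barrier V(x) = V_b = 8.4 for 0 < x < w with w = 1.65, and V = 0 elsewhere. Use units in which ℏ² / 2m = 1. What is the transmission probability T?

T = 0.894

Above the barrier the interior wavenumber is k₂ = √(2m(E − V_b))/ℏ = 2.933, giving phase k₂w = 4.839.
T = [1 + V_b² sin²(k₂w) / (4E(E − V_b))]⁻¹ = 1/1.119 = 0.894.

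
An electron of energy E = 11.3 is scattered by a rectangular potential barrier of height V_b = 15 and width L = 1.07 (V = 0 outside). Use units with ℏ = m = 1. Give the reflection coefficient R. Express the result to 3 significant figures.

R = 0.991

E < V_b: inside the barrier ψ ∝ e^{±κx} with κ = √(2m(V_b − E))/ℏ = 2.720.
κL = 2.911, sinh(κL) = 9.158.
The exact tunnelling result is T⁻¹ = 1 + V_b² sinh²(κL) / [4E(V_b − E)] = 113.8, so T = 0.00879.
R = 1 − T = 0.991.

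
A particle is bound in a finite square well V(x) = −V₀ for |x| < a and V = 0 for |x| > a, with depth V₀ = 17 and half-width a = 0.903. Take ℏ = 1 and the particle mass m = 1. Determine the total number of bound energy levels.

N = 4

The dimensionless depth is z₀ = a√(2mV₀)/ℏ = 0.903 × √(34.00) = 5.265.
The even/odd transcendental equations gain one root per π/2 in z₀, giving N = 1 + ⌊2z₀/π⌋ = 1 + ⌊3.352⌋ = 4.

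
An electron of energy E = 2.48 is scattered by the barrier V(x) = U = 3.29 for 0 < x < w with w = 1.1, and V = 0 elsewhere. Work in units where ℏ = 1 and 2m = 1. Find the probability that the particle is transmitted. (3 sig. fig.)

E < U: inside the barrier ψ ∝ e^{±κx} with κ = √(2m(U − E))/ℏ = 0.9000.
κw = 0.9900, sinh(κw) = 1.160.
Matching ψ, ψ′ at both faces gives T = [1 + U² sinh²(κw) / (4E(U − E))]⁻¹ = 1/2.812 = 0.356.

T = 0.356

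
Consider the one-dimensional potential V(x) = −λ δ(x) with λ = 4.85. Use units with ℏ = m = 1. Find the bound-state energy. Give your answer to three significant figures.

For x ≠ 0 the bound state is ψ ∝ e^{−κ|x|}; integrating the TISE across the delta gives the cusp condition 2κ = 2mλ/ℏ², so κ = 4.850.
Then E = −ℏ²κ²/(2m) = −mλ²/(2ℏ²) = -11.76.

E = -11.8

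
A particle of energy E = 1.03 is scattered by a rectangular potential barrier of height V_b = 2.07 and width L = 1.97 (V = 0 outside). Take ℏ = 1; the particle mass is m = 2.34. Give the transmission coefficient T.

T = 0.000671

E < V_b: inside the barrier ψ ∝ e^{±κx} with κ = √(2m(V_b − E))/ℏ = 2.206.
κL = 4.346, sinh(κL) = 38.58.
The exact tunnelling result is T⁻¹ = 1 + V_b² sinh²(κL) / [4E(V_b − E)] = 1490, so T = 0.000671.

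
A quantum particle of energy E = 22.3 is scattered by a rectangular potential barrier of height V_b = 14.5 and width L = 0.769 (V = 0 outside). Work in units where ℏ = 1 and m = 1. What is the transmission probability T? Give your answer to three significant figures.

T = 0.997

E > V_b: inside the barrier k₂ = √(2m(E − V_b))/ℏ = 3.950, k₂L = 3.037.
T = [1 + V_b² sin²(k₂L) / (4E(E − V_b))]⁻¹ = 1/1.003 = 0.997.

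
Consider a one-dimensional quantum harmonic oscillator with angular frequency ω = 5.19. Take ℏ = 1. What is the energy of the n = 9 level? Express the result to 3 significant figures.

Using E_n = (n + ½)ℏω: E_9 = 9.5 × 5.19 = 49.31.

E = 49.3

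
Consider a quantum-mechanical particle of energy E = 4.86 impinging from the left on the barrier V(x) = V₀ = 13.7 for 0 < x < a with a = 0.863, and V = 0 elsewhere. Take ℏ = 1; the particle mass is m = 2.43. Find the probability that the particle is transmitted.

T = 0.0000447

E < V₀: inside the barrier ψ ∝ e^{±κx} with κ = √(2m(V₀ − E))/ℏ = 6.555.
κa = 5.657, sinh(κa) = 143.1.
Matching ψ, ψ′ at both faces gives T = [1 + V₀² sinh²(κa) / (4E(V₀ − E))]⁻¹ = 1/22360 = 0.0000447.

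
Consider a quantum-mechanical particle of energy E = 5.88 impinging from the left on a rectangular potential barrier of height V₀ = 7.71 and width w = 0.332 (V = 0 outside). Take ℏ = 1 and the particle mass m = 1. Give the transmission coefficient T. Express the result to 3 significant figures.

T = 0.611

E < V₀: inside the barrier ψ ∝ e^{±κx} with κ = √(2m(V₀ − E))/ℏ = 1.913.
κw = 0.6352, sinh(κw) = 0.6787.
The exact tunnelling result is T⁻¹ = 1 + V₀² sinh²(κw) / [4E(V₀ − E)] = 1.636, so T = 0.611.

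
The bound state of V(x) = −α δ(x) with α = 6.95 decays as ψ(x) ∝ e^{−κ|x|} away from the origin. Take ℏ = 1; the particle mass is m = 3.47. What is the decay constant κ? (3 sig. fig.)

Integrate −(ℏ²/2m)ψ'' − αδ(x)ψ = Eψ from −ε to +ε: the ψ'' term gives ψ'(0⁺) − ψ'(0⁻) and the δ term gives −(2mα/ℏ²)ψ(0).
With ψ ∝ e^{−κ|x|} this yields −2κ = −2mα/ℏ², so κ = mα/ℏ² = 24.12.

κ = 24.1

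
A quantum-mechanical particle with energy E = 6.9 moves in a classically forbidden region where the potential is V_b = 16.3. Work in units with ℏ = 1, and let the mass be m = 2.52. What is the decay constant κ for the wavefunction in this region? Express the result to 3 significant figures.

Since E < V_b the TISE in this region is ψ'' = κ²ψ with κ = √(2m(V_b − E))/ℏ.
κ = √(2 × 2.52 × 9.4) = 6.883.

κ = 6.88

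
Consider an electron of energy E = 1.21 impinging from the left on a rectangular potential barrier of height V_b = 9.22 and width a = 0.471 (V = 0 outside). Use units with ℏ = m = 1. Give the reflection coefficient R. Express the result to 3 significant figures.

E < V_b: inside the barrier ψ ∝ e^{±κx} with κ = √(2m(V_b − E))/ℏ = 4.002.
κa = 1.885, sinh(κa) = 3.218.
The exact tunnelling result is T⁻¹ = 1 + V_b² sinh²(κa) / [4E(V_b − E)] = 23.70, so T = 0.0422.
R = 1 − T = 0.958.

R = 0.958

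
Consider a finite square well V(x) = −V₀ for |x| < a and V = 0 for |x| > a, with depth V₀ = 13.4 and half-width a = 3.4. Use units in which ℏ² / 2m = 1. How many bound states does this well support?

N = 8

Define the well-strength parameter z₀ = (a/ℏ)√(2mV₀) = 3.4 × √(2·0.5·13.4) = 12.45.
The even/odd transcendental equations gain one root per π/2 in z₀, giving N = 1 + ⌊2z₀/π⌋ = 1 + ⌊7.923⌋ = 8.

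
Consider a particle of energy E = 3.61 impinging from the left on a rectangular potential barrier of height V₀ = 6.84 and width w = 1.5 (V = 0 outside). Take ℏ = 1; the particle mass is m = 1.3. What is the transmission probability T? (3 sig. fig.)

Since E < V₀ the interior solution is evanescent with decay constant κ = √(2m(V₀ − E))/ℏ = 2.898.
κw = 4.347, sinh(κw) = 38.61.
The exact tunnelling result is T⁻¹ = 1 + V₀² sinh²(κw) / [4E(V₀ − E)] = 1497, so T = 0.000668.

T = 0.000668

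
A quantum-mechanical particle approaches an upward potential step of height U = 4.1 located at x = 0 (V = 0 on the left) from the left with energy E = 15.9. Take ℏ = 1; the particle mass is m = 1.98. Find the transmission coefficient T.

T = 0.994

The wavenumbers are k₁ = √(2mE)/ℏ = 7.935 on the left and k₂ = √(2m(E − U))/ℏ = 6.836 on the right.
Continuity of ψ and ψ′ at the step yields the reflection amplitude r = (k₁ − k₂)/(k₁ + k₂) = 0.07442; thus R = |r|² = 0.005538, T = 0.9945.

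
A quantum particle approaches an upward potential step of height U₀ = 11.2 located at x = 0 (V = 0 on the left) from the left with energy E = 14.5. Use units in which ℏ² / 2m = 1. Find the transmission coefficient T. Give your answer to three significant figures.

The wavenumbers are k₁ = √(2mE)/ℏ = 3.808 on the left and k₂ = √(2m(E − U₀))/ℏ = 1.817 on the right.
Continuity of ψ and ψ′ at the step yields the reflection amplitude r = (k₁ − k₂)/(k₁ + k₂) = 0.3540; thus R = |r|² = 0.1253, T = 0.8747.

T = 0.875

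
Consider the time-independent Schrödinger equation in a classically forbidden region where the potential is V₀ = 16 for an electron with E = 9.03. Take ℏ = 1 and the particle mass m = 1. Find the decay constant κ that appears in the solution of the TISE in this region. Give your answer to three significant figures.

Since E < V₀ the TISE in this region is ψ'' = κ²ψ with κ = √(2m(V₀ − E))/ℏ.
κ = √(2 × 1 × 6.97) = 3.734.

κ = 3.73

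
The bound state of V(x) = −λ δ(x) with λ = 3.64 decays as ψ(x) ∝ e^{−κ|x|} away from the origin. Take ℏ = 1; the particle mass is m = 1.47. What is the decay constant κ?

κ = 5.35

Integrating the TISE across x = 0 gives the cusp condition ψ'(0⁺) − ψ'(0⁻) = −(2mλ/ℏ²)ψ(0).
With ψ ∝ e^{−κ|x|} this yields −2κ = −2mλ/ℏ², so κ = mλ/ℏ² = 5.351.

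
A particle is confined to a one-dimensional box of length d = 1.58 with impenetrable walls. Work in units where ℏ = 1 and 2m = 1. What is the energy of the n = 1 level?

E = 3.95

Requiring ψ(0) = ψ(d) = 0 quantises k = nπ/d, hence E_n = ℏ²k²/2m = n²π²ℏ²/(2md²).
E_1 = 1² × π² / (2 × 0.5 × 1.58²) = 3.954.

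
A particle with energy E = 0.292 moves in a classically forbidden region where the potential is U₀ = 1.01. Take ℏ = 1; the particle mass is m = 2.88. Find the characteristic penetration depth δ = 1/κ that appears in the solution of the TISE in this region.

δ = 0.492

Since E < U₀ the TISE in this region is ψ'' = κ²ψ with κ = √(2m(U₀ − E))/ℏ.
κ = √(2 × 2.88 × 0.718) = 2.034. The penetration depth is δ = 1/κ = 0.492.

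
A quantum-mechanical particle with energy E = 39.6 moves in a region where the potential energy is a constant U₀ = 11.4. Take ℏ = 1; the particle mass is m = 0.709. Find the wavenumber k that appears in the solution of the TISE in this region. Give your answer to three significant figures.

With E > U₀ the solution is oscillatory, ψ ∝ e^{±ikx} with k = √(2m(E − U₀))/ℏ.
k = √(2 × 0.709 × 28.2) = 6.324.

k = 6.32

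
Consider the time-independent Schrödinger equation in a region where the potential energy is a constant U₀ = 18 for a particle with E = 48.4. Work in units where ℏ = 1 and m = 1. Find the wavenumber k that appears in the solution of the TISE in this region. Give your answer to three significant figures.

With E > U₀ the solution is oscillatory, ψ ∝ e^{±ikx} with k = √(2m(E − U₀))/ℏ.
k = √(2 × 1 × 30.4) = 7.797.

k = 7.80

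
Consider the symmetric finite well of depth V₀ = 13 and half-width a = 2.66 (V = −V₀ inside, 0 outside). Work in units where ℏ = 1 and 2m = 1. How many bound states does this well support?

The dimensionless depth is z₀ = a√(2mV₀)/ℏ = 2.66 × √(13.00) = 9.591.
A new bound state (alternating even/odd) appears each time z₀ passes a multiple of π/2, so N = ⌊2z₀/π⌋ + 1 = ⌊6.106⌋ + 1 = 7.

N = 7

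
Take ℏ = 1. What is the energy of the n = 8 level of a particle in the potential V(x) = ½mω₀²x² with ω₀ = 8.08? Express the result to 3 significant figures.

Using E_n = (n + ½)ℏω₀: E_8 = 8.5 × 8.08 = 68.68.

E = 68.7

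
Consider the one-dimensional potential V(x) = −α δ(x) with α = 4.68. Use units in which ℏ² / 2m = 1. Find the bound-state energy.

For x ≠ 0 the bound state is ψ ∝ e^{−κ|x|}; integrating the TISE across the delta gives the cusp condition 2κ = 2mα/ℏ², so κ = 2.340.
Then E = −ℏ²κ²/(2m) = −mα²/(2ℏ²) = -5.476.

E = -5.48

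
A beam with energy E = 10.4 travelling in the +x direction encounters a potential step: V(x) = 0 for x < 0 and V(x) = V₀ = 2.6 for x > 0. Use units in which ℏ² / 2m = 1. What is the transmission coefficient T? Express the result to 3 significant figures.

On each side the TISE gives plane waves with k = √(2m(E − V))/ℏ: k₁ = √(2·½·10.4) = 3.225, k₂ = √(2·½·7.8) = 2.793.
Matching ψ and ψ′ at x = 0 gives r = (k₁ − k₂)/(k₁ + k₂), so R = r² = 0.005155 and T = 1 − R = 0.9948.

T = 0.995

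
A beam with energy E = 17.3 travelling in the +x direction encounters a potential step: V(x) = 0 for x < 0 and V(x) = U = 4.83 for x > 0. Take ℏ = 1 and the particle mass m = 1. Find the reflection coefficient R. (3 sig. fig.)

R = 0.00667

On each side the TISE gives plane waves with k = √(2m(E − V))/ℏ: k₁ = √(2·1·17.3) = 5.882, k₂ = √(2·1·12.47) = 4.994.
Continuity of ψ and ψ′ at the step yields the reflection amplitude r = (k₁ − k₂)/(k₁ + k₂) = 0.08166; thus R = |r|² = 0.006669, T = 0.9933.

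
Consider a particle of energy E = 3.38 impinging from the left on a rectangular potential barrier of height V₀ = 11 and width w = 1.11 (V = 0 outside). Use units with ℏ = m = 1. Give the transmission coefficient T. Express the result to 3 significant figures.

T = 0.000587

E < V₀: inside the barrier ψ ∝ e^{±κx} with κ = √(2m(V₀ − E))/ℏ = 3.904.
κw = 4.333, sinh(κw) = 38.09.
The exact tunnelling result is T⁻¹ = 1 + V₀² sinh²(κw) / [4E(V₀ − E)] = 1705, so T = 0.000587.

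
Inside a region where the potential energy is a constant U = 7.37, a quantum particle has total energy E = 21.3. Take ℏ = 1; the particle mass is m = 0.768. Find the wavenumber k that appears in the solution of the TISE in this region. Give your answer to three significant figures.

With E > U the solution is oscillatory, ψ ∝ e^{±ikx} with k = √(2m(E − U))/ℏ.
k = √(2 × 0.768 × 13.93) = 4.626.

k = 4.63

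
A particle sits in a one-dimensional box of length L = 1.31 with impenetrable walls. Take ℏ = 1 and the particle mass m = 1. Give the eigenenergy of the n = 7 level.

The infinite-well eigenfunctions ψ_n = √(2/L) sin(nπx/L) vanish at both walls, giving E_n = n²π²ℏ²/(2mL²).
E_7 = 7² × π² / (2 × 1 × 1.31²) = 140.9.

E = 141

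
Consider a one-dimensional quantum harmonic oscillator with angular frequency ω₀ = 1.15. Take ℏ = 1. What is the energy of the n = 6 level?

E = 7.48

The oscillator eigenvalues are E_n = ℏω₀(n + ½), so E_6 = 1.15 × 6.5 = 7.475.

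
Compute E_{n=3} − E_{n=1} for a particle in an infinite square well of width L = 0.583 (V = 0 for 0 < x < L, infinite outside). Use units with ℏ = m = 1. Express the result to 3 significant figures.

E_n = n²π²ℏ²/(2mL²), so ΔE = (3² − 1²) π²ℏ²/(2mL²).
ΔE = 8 × π² / (2 × 1 × 0.583²) = 116.2.

ΔE = 116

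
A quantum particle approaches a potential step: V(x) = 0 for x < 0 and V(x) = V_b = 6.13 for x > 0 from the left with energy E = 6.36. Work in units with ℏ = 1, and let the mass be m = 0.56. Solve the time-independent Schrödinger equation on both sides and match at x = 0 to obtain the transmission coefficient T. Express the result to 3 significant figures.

T = 0.537

The wavenumbers are k₁ = √(2mE)/ℏ = 2.669 on the left and k₂ = √(2m(E − V_b))/ℏ = 0.5075 on the right.
Continuity of ψ and ψ′ at the step yields the reflection amplitude r = (k₁ − k₂)/(k₁ + k₂) = 0.6804; thus R = |r|² = 0.4630, T = 0.5370.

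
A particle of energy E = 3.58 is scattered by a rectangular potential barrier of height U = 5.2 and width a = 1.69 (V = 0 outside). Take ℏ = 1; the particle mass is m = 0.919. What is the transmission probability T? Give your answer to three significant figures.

Since E < U the interior solution is evanescent with decay constant κ = √(2m(U − E))/ℏ = 1.726.
κa = 2.916, sinh(κa) = 9.208.
The exact tunnelling result is T⁻¹ = 1 + U² sinh²(κa) / [4E(U − E)] = 99.84, so T = 0.0100.

T = 0.0100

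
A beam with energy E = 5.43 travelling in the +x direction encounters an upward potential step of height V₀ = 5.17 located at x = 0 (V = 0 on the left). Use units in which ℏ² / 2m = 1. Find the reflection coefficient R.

R = 0.411

The wavenumbers are k₁ = √(2mE)/ℏ = 2.330 on the left and k₂ = √(2m(E − V₀))/ℏ = 0.5099 on the right.
Matching ψ and ψ′ at x = 0 gives r = (k₁ − k₂)/(k₁ + k₂), so R = r² = 0.4108 and T = 1 − R = 0.5892.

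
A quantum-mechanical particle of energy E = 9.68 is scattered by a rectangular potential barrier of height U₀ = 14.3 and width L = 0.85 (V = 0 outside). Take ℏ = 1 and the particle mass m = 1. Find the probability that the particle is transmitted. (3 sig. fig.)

E < U₀: inside the barrier ψ ∝ e^{±κx} with κ = √(2m(U₀ − E))/ℏ = 3.040.
κL = 2.584, sinh(κL) = 6.586.
Matching ψ, ψ′ at both faces gives T = [1 + U₀² sinh²(κL) / (4E(U₀ − E))]⁻¹ = 1/50.58 = 0.0198.

T = 0.0198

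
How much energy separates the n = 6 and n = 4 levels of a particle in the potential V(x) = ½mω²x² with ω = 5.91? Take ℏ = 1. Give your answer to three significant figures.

E_n = ℏω(n + ½), so ΔE = (6 − 4) ℏω = 2 × 5.91 = 11.82.

ΔE = 11.8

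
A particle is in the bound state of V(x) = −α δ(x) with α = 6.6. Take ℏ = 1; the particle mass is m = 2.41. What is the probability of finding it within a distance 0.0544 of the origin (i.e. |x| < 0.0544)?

The normalised bound state is ψ = √κ e^{−κ|x|} with κ = mα/ℏ² = 15.91.
P(|x| < d) = ∫_{−d}^{d} κ e^{−2κ|x|} dx = 1 − e^{−2κd} = 1 − e^{−1.731} = 0.8228.

P = 0.823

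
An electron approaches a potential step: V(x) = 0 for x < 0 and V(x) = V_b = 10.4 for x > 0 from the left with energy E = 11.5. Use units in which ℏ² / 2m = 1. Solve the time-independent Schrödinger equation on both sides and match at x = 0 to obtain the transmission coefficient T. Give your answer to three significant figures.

On each side the TISE gives plane waves with k = √(2m(E − V))/ℏ: k₁ = √(2·½·11.5) = 3.391, k₂ = √(2·½·1.1) = 1.049.
Continuity of ψ and ψ′ at the step yields the reflection amplitude r = (k₁ − k₂)/(k₁ + k₂) = 0.5276; thus R = |r|² = 0.2783, T = 0.7217.

T = 0.722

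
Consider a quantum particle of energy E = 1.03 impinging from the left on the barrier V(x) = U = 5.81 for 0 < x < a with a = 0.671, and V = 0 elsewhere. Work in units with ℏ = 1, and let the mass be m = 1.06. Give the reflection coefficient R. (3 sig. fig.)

R = 0.968

E < U: inside the barrier ψ ∝ e^{±κx} with κ = √(2m(U − E))/ℏ = 3.183.
κa = 2.136, sinh(κa) = 4.174.
Matching ψ, ψ′ at both faces gives T = [1 + U² sinh²(κa) / (4E(U − E))]⁻¹ = 1/30.86 = 0.0324.
R = 1 − T = 0.968.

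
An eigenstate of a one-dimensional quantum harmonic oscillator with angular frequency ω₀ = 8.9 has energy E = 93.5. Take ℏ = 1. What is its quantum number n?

n = 10

E_n = ℏω₀(n + ½) ⇒ n = E/(ℏω₀) − ½ = 93.5/8.9 − 0.5 = 10.006 → n = 10.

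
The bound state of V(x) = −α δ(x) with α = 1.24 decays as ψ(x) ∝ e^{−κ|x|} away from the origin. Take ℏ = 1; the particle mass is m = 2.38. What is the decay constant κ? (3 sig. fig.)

Integrating the TISE across x = 0 gives the cusp condition ψ'(0⁺) − ψ'(0⁻) = −(2mα/ℏ²)ψ(0).
With ψ ∝ e^{−κ|x|} this yields −2κ = −2mα/ℏ², so κ = mα/ℏ² = 2.951.

κ = 2.95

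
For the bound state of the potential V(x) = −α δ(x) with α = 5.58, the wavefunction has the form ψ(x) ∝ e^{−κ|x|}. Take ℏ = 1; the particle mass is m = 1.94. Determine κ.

Integrate −(ℏ²/2m)ψ'' − αδ(x)ψ = Eψ from −ε to +ε: the ψ'' term gives ψ'(0⁺) − ψ'(0⁻) and the δ term gives −(2mα/ℏ²)ψ(0).
With ψ ∝ e^{−κ|x|} this yields −2κ = −2mα/ℏ², so κ = mα/ℏ² = 10.83.

κ = 10.8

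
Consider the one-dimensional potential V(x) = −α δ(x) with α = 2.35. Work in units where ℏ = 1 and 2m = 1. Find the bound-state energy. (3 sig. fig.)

For x ≠ 0 the bound state is ψ ∝ e^{−κ|x|}; integrating the TISE across the delta gives the cusp condition 2κ = 2mα/ℏ², so κ = 1.175.
Then E = −ℏ²κ²/(2m) = −mα²/(2ℏ²) = -1.381.

E = -1.38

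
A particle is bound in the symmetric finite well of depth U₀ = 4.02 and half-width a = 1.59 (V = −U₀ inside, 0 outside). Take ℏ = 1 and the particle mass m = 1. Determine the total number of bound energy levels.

N = 3

Define the well-strength parameter z₀ = (a/ℏ)√(2mU₀) = 1.59 × √(2·1·4.02) = 4.508.
The even/odd transcendental equations gain one root per π/2 in z₀, giving N = 1 + ⌊2z₀/π⌋ = 1 + ⌊2.870⌋ = 3.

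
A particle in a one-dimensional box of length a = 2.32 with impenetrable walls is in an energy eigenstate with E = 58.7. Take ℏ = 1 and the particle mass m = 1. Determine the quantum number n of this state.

From E_n = n²π²ℏ²/(2ma²) invert to n = √(2ma²E)/(πℏ).
n = (2.32/π) × √(2 × 1 × 58.7) = 8.002 → n = 8.

n = 8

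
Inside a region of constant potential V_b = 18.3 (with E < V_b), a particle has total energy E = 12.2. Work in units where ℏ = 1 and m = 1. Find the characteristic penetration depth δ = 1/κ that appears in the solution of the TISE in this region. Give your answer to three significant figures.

δ = 0.286

Since E < V_b the TISE in this region is ψ'' = κ²ψ with κ = √(2m(V_b − E))/ℏ.
κ = √(2 × 1 × 6.1) = 3.493. The penetration depth is δ = 1/κ = 0.286.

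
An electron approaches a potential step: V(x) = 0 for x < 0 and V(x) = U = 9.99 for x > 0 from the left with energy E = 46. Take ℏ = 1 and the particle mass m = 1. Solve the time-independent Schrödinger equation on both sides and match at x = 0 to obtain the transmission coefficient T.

T = 0.996

The wavenumbers are k₁ = √(2mE)/ℏ = 9.592 on the left and k₂ = √(2m(E − U))/ℏ = 8.486 on the right.
Continuity of ψ and ψ′ at the step yields the reflection amplitude r = (k₁ − k₂)/(k₁ + k₂) = 0.06113; thus R = |r|² = 0.003737, T = 0.9963.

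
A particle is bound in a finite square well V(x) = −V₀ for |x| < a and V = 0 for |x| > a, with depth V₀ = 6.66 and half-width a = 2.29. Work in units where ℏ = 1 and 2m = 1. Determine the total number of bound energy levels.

N = 4

The dimensionless depth is z₀ = a√(2mV₀)/ℏ = 2.29 × √(6.660) = 5.910.
A new bound state (alternating even/odd) appears each time z₀ passes a multiple of π/2, so N = ⌊2z₀/π⌋ + 1 = ⌊3.762⌋ + 1 = 4.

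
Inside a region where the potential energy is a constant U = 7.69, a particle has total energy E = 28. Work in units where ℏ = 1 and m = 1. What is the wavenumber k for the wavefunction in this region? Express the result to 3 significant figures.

With E > U the solution is oscillatory, ψ ∝ e^{±ikx} with k = √(2m(E − U))/ℏ.
k = √(2 × 1 × 20.31) = 6.373.

k = 6.37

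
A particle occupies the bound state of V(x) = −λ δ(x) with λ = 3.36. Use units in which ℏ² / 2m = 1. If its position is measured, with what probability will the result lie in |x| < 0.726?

The normalised bound state is ψ = √κ e^{−κ|x|} with κ = mλ/ℏ² = 1.680.
P(|x| < d) = ∫_{−d}^{d} κ e^{−2κ|x|} dx = 1 − e^{−2κd} = 1 − e^{−2.439} = 0.9128.

P = 0.913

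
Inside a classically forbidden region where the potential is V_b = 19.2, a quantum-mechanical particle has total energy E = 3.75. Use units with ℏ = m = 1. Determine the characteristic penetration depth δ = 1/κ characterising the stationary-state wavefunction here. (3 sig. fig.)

Since E < V_b the TISE in this region is ψ'' = κ²ψ with κ = √(2m(V_b − E))/ℏ.
κ = √(2 × 1 × 15.45) = 5.559. The penetration depth is δ = 1/κ = 0.180.

δ = 0.180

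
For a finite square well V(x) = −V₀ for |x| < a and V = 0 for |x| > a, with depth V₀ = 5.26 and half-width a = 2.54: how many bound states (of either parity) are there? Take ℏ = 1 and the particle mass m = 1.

N = 6

Define the well-strength parameter z₀ = (a/ℏ)√(2mV₀) = 2.54 × √(2·1·5.26) = 8.238.
The even/odd transcendental equations gain one root per π/2 in z₀, giving N = 1 + ⌊2z₀/π⌋ = 1 + ⌊5.245⌋ = 6.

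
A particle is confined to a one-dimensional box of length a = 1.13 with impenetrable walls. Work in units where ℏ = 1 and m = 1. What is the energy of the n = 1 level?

E = 3.86

Requiring ψ(0) = ψ(a) = 0 quantises k = nπ/a, hence E_n = ℏ²k²/2m = n²π²ℏ²/(2ma²).
E_1 = 1² × π² / (2 × 1 × 1.13²) = 3.865.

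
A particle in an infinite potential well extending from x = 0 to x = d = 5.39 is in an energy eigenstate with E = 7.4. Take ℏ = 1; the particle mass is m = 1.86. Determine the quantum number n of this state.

n = 9

For an infinite well E_n = n²π²ℏ²/(2md²), so n = (d/πℏ)√(2mE).
n = (5.39/π) × √(2 × 1.86 × 7.4) = 9.002 → n = 9.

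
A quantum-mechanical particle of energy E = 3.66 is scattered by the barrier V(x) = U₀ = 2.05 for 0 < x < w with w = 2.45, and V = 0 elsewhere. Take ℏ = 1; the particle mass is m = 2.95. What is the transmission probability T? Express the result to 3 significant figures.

Above the barrier the interior wavenumber is k₂ = √(2m(E − U₀))/ℏ = 3.082, giving phase k₂w = 7.551.
Matching at both interfaces gives T⁻¹ = 1 + U₀² sin²(k₂w) / [4E(E − U₀)] = 1.162, hence T = 0.860.

T = 0.860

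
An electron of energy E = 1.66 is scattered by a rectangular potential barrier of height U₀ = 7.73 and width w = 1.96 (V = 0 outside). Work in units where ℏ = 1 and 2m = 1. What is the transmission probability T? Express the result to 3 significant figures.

E < U₀: inside the barrier ψ ∝ e^{±κx} with κ = √(2m(U₀ − E))/ℏ = 2.464.
κw = 4.829, sinh(κw) = 62.53.
The exact tunnelling result is T⁻¹ = 1 + U₀² sinh²(κw) / [4E(U₀ − E)] = 5798, so T = 0.000172.

T = 0.000172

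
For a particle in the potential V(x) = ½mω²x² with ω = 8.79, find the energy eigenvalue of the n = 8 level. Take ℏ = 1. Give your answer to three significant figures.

E = 74.7

Using E_n = (n + ½)ℏω: E_8 = 8.5 × 8.79 = 74.72.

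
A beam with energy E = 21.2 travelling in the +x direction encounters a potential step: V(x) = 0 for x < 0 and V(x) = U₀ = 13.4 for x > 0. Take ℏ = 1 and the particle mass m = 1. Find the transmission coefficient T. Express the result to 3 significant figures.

The wavenumbers are k₁ = √(2mE)/ℏ = 6.512 on the left and k₂ = √(2m(E − U₀))/ℏ = 3.950 on the right.
Matching ψ and ψ′ at x = 0 gives r = (k₁ − k₂)/(k₁ + k₂), so R = r² = 0.05997 and T = 1 − R = 0.9400.

T = 0.940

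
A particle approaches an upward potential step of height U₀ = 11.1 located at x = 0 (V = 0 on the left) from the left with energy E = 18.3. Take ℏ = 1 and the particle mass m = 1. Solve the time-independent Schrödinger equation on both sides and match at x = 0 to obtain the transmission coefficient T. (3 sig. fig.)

T = 0.948

The wavenumbers are k₁ = √(2mE)/ℏ = 6.050 on the left and k₂ = √(2m(E − U₀))/ℏ = 3.795 on the right.
Continuity of ψ and ψ′ at the step yields the reflection amplitude r = (k₁ − k₂)/(k₁ + k₂) = 0.2291; thus R = |r|² = 0.05247, T = 0.9475.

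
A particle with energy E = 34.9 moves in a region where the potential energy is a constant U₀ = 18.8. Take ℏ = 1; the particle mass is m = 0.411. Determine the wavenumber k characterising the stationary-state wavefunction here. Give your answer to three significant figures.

With E > U₀ the solution is oscillatory, ψ ∝ e^{±ikx} with k = √(2m(E − U₀))/ℏ.
k = √(2 × 0.411 × 16.1) = 3.638.

k = 3.64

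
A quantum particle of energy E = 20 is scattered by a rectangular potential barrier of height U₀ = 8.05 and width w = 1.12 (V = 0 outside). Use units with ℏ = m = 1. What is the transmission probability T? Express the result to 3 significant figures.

E > U₀: inside the barrier k₂ = √(2m(E − U₀))/ℏ = 4.889, k₂w = 5.475.
Matching at both interfaces gives T⁻¹ = 1 + U₀² sin²(k₂w) / [4E(E − U₀)] = 1.035, hence T = 0.966.

T = 0.966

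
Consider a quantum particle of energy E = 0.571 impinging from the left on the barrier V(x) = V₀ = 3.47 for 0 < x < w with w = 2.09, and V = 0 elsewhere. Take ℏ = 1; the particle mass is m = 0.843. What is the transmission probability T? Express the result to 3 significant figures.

T = 0.000213

E < V₀: inside the barrier ψ ∝ e^{±κx} with κ = √(2m(V₀ − E))/ℏ = 2.211.
κw = 4.621, sinh(κw) = 50.77.
Matching ψ, ψ′ at both faces gives T = [1 + V₀² sinh²(κw) / (4E(V₀ − E))]⁻¹ = 1/4689 = 0.000213.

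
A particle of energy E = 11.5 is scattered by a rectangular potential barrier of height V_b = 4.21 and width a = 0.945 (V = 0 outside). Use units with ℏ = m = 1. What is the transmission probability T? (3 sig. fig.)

E > V_b: inside the barrier k₂ = √(2m(E − V_b))/ℏ = 3.818, k₂a = 3.608.
Matching at both interfaces gives T⁻¹ = 1 + V_b² sin²(k₂a) / [4E(E − V_b)] = 1.011, hence T = 0.989.

T = 0.989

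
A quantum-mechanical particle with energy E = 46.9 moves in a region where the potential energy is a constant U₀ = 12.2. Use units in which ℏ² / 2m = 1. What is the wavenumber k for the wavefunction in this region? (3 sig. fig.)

k = 5.89

With E > U₀ the solution is oscillatory, ψ ∝ e^{±ikx} with k = √(2m(E − U₀))/ℏ.
k = √(2 × 0.5 × 34.7) = 5.891.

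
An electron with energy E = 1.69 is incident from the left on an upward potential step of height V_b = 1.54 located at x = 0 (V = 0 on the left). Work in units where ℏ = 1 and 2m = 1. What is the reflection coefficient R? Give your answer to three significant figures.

The wavenumbers are k₁ = √(2mE)/ℏ = 1.300 on the left and k₂ = √(2m(E − V_b))/ℏ = 0.3873 on the right.
Continuity of ψ and ψ′ at the step yields the reflection amplitude r = (k₁ − k₂)/(k₁ + k₂) = 0.5409; thus R = |r|² = 0.2926, T = 0.7074.

R = 0.293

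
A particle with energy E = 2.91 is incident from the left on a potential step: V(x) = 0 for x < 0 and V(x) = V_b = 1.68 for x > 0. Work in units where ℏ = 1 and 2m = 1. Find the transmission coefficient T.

On each side the TISE gives plane waves with k = √(2m(E − V))/ℏ: k₁ = √(2·½·2.91) = 1.706, k₂ = √(2·½·1.23) = 1.109.
Matching ψ and ψ′ at x = 0 gives r = (k₁ − k₂)/(k₁ + k₂), so R = r² = 0.04495 and T = 1 − R = 0.9550.

T = 0.955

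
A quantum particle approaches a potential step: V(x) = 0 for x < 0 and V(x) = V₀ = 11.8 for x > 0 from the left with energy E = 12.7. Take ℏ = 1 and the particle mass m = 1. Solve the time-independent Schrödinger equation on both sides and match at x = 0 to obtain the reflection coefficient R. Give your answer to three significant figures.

The wavenumbers are k₁ = √(2mE)/ℏ = 5.040 on the left and k₂ = √(2m(E − V₀))/ℏ = 1.342 on the right.
Matching ψ and ψ′ at x = 0 gives r = (k₁ − k₂)/(k₁ + k₂), so R = r² = 0.3358 and T = 1 − R = 0.6642.

R = 0.336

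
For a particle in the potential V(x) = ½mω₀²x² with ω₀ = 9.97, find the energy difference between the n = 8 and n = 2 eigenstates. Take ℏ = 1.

ΔE = 59.8

E_n = ℏω₀(n + ½), so ΔE = (8 − 2) ℏω₀ = 6 × 9.97 = 59.82.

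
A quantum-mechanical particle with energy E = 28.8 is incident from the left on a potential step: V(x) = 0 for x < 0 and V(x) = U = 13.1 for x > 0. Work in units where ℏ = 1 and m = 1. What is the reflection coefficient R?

R = 0.0227

On each side the TISE gives plane waves with k = √(2m(E − V))/ℏ: k₁ = √(2·1·28.8) = 7.589, k₂ = √(2·1·15.7) = 5.604.
Continuity of ψ and ψ′ at the step yields the reflection amplitude r = (k₁ − k₂)/(k₁ + k₂) = 0.1505; thus R = |r|² = 0.02266, T = 0.9773.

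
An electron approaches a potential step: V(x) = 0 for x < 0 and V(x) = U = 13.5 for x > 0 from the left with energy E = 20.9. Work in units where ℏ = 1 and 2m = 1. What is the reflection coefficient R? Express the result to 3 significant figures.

R = 0.0645

The wavenumbers are k₁ = √(2mE)/ℏ = 4.572 on the left and k₂ = √(2m(E − U))/ℏ = 2.720 on the right.
Continuity of ψ and ψ′ at the step yields the reflection amplitude r = (k₁ − k₂)/(k₁ + k₂) = 0.2539; thus R = |r|² = 0.06446, T = 0.9355.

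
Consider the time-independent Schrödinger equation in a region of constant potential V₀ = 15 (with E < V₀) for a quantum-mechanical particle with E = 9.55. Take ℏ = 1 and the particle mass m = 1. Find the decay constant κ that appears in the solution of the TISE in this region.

κ = 3.30

Since E < V₀ the TISE in this region is ψ'' = κ²ψ with κ = √(2m(V₀ − E))/ℏ.
κ = √(2 × 1 × 5.45) = 3.302.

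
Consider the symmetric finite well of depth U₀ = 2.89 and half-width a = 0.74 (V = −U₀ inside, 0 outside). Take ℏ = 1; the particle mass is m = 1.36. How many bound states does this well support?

N = 2

The dimensionless depth is z₀ = a√(2mU₀)/ℏ = 0.74 × √(7.861) = 2.075.
The even/odd transcendental equations gain one root per π/2 in z₀, giving N = 1 + ⌊2z₀/π⌋ = 1 + ⌊1.321⌋ = 2.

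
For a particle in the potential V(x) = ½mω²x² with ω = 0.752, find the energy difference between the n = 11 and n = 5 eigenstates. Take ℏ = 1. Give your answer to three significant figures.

E_n = ℏω(n + ½), so ΔE = (11 − 5) ℏω = 6 × 0.752 = 4.512.

ΔE = 4.51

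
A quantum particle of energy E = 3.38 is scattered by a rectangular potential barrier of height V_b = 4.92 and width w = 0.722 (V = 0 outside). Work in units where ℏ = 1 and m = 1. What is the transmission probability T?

Since E < V_b the interior solution is evanescent with decay constant κ = √(2m(V_b − E))/ℏ = 1.755.
κw = 1.267, sinh(κw) = 1.634.
Matching ψ, ψ′ at both faces gives T = [1 + V_b² sinh²(κw) / (4E(V_b − E))]⁻¹ = 1/4.106 = 0.244.

T = 0.244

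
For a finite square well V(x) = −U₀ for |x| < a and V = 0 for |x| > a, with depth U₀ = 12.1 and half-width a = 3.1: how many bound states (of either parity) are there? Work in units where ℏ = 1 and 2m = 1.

N = 7

The dimensionless depth is z₀ = a√(2mU₀)/ℏ = 3.1 × √(12.10) = 10.78.
A new bound state (alternating even/odd) appears each time z₀ passes a multiple of π/2, so N = ⌊2z₀/π⌋ + 1 = ⌊6.865⌋ + 1 = 7.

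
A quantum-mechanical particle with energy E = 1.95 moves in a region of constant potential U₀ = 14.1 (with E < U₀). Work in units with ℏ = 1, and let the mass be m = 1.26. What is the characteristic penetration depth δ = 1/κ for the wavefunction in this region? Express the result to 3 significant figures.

δ = 0.181

Since E < U₀ the TISE in this region is ψ'' = κ²ψ with κ = √(2m(U₀ − E))/ℏ.
κ = √(2 × 1.26 × 12.15) = 5.533. The penetration depth is δ = 1/κ = 0.181.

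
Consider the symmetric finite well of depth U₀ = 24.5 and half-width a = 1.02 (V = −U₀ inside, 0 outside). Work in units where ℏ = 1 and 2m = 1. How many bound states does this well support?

N = 4

The dimensionless depth is z₀ = a√(2mU₀)/ℏ = 1.02 × √(24.50) = 5.049.
The even/odd transcendental equations gain one root per π/2 in z₀, giving N = 1 + ⌊2z₀/π⌋ = 1 + ⌊3.214⌋ = 4.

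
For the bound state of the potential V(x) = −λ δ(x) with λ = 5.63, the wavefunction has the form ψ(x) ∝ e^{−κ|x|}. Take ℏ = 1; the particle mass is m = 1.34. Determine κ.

κ = 7.54

Integrate −(ℏ²/2m)ψ'' − λδ(x)ψ = Eψ from −ε to +ε: the ψ'' term gives ψ'(0⁺) − ψ'(0⁻) and the δ term gives −(2mλ/ℏ²)ψ(0).
With ψ ∝ e^{−κ|x|} this yields −2κ = −2mλ/ℏ², so κ = mλ/ℏ² = 7.544.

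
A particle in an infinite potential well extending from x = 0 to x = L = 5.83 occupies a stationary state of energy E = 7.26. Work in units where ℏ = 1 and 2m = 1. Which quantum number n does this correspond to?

n = 5

For an infinite well E_n = n²π²ℏ²/(2mL²), so n = (L/πℏ)√(2mE).
n = (5.83/π) × √(2 × 0.5 × 7.26) = 5.000 → n = 5.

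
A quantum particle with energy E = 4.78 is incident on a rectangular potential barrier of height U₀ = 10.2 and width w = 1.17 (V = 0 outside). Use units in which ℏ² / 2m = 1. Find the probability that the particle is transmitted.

E < U₀: inside the barrier ψ ∝ e^{±κx} with κ = √(2m(U₀ − E))/ℏ = 2.328.
κw = 2.724, sinh(κw) = 7.587.
Matching ψ, ψ′ at both faces gives T = [1 + U₀² sinh²(κw) / (4E(U₀ − E))]⁻¹ = 1/58.79 = 0.0170.

T = 0.0170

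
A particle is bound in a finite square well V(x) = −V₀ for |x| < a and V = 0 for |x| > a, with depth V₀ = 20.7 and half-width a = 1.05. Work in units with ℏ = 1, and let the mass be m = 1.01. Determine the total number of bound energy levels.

N = 5

The dimensionless depth is z₀ = a√(2mV₀)/ℏ = 1.05 × √(41.81) = 6.790.
The even/odd transcendental equations gain one root per π/2 in z₀, giving N = 1 + ⌊2z₀/π⌋ = 1 + ⌊4.322⌋ = 5.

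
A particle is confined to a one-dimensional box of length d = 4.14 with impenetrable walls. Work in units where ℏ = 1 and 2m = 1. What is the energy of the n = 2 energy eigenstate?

E = 2.30

Requiring ψ(0) = ψ(d) = 0 quantises k = nπ/d, hence E_n = ℏ²k²/2m = n²π²ℏ²/(2md²).
E_2 = 2² × π² / (2 × 0.5 × 4.14²) = 2.303.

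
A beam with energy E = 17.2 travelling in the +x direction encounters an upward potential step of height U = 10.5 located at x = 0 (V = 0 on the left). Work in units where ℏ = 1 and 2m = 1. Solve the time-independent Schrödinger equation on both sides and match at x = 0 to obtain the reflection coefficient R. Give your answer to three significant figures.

The wavenumbers are k₁ = √(2mE)/ℏ = 4.147 on the left and k₂ = √(2m(E − U))/ℏ = 2.588 on the right.
Matching ψ and ψ′ at x = 0 gives r = (k₁ − k₂)/(k₁ + k₂), so R = r² = 0.05356 and T = 1 − R = 0.9464.

R = 0.0536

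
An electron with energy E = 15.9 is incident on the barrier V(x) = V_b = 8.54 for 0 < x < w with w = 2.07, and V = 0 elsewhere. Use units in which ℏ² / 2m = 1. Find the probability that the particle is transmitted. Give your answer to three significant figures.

E > V_b: inside the barrier k₂ = √(2m(E − V_b))/ℏ = 2.713, k₂w = 5.616.
Matching at both interfaces gives T⁻¹ = 1 + V_b² sin²(k₂w) / [4E(E − V_b)] = 1.060, hence T = 0.944.

T = 0.944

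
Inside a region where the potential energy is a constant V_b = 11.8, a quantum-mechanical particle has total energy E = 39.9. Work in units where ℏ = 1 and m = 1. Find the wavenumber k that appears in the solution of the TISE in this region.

k = 7.50

With E > V_b the solution is oscillatory, ψ ∝ e^{±ikx} with k = √(2m(E − V_b))/ℏ.
k = √(2 × 1 × 28.1) = 7.497.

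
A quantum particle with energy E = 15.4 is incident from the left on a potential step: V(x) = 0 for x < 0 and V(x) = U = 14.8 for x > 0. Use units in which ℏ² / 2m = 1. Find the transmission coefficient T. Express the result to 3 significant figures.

T = 0.551

On each side the TISE gives plane waves with k = √(2m(E − V))/ℏ: k₁ = √(2·½·15.4) = 3.924, k₂ = √(2·½·0.6) = 0.7746.
Continuity of ψ and ψ′ at the step yields the reflection amplitude r = (k₁ − k₂)/(k₁ + k₂) = 0.6703; thus R = |r|² = 0.4493, T = 0.5507.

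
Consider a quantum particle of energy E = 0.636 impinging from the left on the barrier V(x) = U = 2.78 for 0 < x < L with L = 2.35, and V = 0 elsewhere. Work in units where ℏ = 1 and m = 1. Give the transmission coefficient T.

T = 0.000167

E < U: inside the barrier ψ ∝ e^{±κx} with κ = √(2m(U − E))/ℏ = 2.071.
κL = 4.866, sinh(κL) = 64.91.
Matching ψ, ψ′ at both faces gives T = [1 + U² sinh²(κL) / (4E(U − E))]⁻¹ = 1/5972 = 0.000167.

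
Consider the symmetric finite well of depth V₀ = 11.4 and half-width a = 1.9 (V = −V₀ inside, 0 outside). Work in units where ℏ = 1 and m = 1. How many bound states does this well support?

N = 6

The dimensionless depth is z₀ = a√(2mV₀)/ℏ = 1.9 × √(22.80) = 9.072.
The even/odd transcendental equations gain one root per π/2 in z₀, giving N = 1 + ⌊2z₀/π⌋ = 1 + ⌊5.776⌋ = 6.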